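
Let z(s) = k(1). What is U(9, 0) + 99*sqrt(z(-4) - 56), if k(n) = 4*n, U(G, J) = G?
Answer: 9 + 198*I*sqrt(13) ≈ 9.0 + 713.9*I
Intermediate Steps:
z(s) = 4 (z(s) = 4*1 = 4)
U(9, 0) + 99*sqrt(z(-4) - 56) = 9 + 99*sqrt(4 - 56) = 9 + 99*sqrt(-52) = 9 + 99*(2*I*sqrt(13)) = 9 + 198*I*sqrt(13)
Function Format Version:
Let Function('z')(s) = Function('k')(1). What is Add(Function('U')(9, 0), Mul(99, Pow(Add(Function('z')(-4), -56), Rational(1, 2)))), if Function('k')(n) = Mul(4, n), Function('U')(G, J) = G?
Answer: Add(9, Mul(198, I, Pow(13, Rational(1, 2)))) ≈ Add(9.0000, Mul(713.90, I))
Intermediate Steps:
Function('z')(s) = 4 (Function('z')(s) = Mul(4, 1) = 4)
Add(Function('U')(9, 0), Mul(99, Pow(Add(Function('z')(-4), -56), Rational(1, 2)))) = Add(9, Mul(99, Pow(Add(4, -56), Rational(1, 2)))) = Add(9, Mul(99, Pow(-52, Rational(1, 2)))) = Add(9, Mul(99, Mul(2, I, Pow(13, Rational(1, 2))))) = Add(9, Mul(198, I, Pow(13, Rational(1, 2))))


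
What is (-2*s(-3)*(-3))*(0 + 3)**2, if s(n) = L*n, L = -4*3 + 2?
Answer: 1620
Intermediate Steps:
L = -10 (L = -12 + 2 = -10)
s(n) = -10*n
(-2*s(-3)*(-3))*(0 + 3)**2 = (-2*(-10*(-3))*(-3))*(0 + 3)**2 = -60*(-3)*3**2 = -2*(-90)*9 = 180*9 = 1620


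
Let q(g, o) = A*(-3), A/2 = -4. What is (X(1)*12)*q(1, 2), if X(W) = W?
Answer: 288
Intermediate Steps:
A = -8 (A = 2*(-4) = -8)
q(g, o) = 24 (q(g, o) = -8*(-3) = 24)
(X(1)*12)*q(1, 2) = (1*12)*24 = 12*24 = 288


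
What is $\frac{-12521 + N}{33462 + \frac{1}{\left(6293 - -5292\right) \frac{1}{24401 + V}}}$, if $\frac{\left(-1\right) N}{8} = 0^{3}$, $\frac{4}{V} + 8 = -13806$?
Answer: $- \frac{28625723057}{76506208617} \approx -0.37416$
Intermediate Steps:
$V = - \frac{2}{6907}$ ($V = \frac{4}{-8 - 13806} = \frac{4}{-13814} = 4 \left(- \frac{1}{13814}\right) = - \frac{2}{6907} \approx -0.00028956$)
$N = 0$ ($N = - 8 \cdot 0^{3} = \left(-8\right) 0 = 0$)
$\frac{-12521 + N}{33462 + \frac{1}{\left(6293 - -5292\right) \frac{1}{24401 + V}}} = \frac{-12521 + 0}{33462 + \frac{1}{\left(6293 - -5292\right) \frac{1}{24401 - \frac{2}{6907}}}} = - \frac{12521}{33462 + \frac{1}{\left(6293 + 5292\right) \frac{1}{\frac{168537705}{6907}}}} = - \frac{12521}{33462 + \frac{1}{11585 \cdot \frac{6907}{168537705}}} = - \frac{12521}{33462 + \frac{1}{\frac{2286217}{4815363}}} = - \frac{12521}{33462 + \frac{4815363}{2286217}} = - \frac{12521}{\frac{76506208617}{2286217}} = \left(-12521\right) \frac{2286217}{76506208617} = - \frac{28625723057}{76506208617}$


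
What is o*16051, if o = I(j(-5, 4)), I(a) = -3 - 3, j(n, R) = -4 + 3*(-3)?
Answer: -96306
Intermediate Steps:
j(n, R) = -13 (j(n, R) = -4 - 9 = -13)
I(a) = -6
o = -6
o*16051 = -6*16051 = -96306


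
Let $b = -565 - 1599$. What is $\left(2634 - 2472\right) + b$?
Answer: $-2002$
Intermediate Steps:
$b = -2164$ ($b = -565 - 1599 = -2164$)
$\left(2634 - 2472\right) + b = \left(2634 - 2472\right) - 2164 = 162 - 2164 = -2002$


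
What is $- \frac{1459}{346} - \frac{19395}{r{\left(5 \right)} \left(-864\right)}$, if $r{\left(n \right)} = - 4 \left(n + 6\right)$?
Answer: $- \frac{3454223}{730752} \approx -4.7269$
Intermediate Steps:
$r{\left(n \right)} = -24 - 4 n$ ($r{\left(n \right)} = - 4 \left(6 + n\right) = -24 - 4 n$)
$- \frac{1459}{346} - \frac{19395}{r{\left(5 \right)} \left(-864\right)} = - \frac{1459}{346} - \frac{19395}{\left(-24 - 20\right) \left(-864\right)} = \left(-1459\right) \frac{1}{346} - \frac{19395}{\left(-24 - 20\right) \left(-864\right)} = - \frac{1459}{346} - \frac{19395}{\left(-44\right) \left(-864\right)} = - \frac{1459}{346} - \frac{19395}{38016} = - \frac{1459}{346} - \frac{2155}{4224} = - \frac{3454223}{730752}$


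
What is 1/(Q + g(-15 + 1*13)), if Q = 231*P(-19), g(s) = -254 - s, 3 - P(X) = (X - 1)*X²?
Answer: 1/1668261 ≈ 5.9943e-7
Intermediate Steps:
P(X) = 3 - X²*(-1 + X) (P(X) = 3 - (X - 1)*X² = 3 - (-1 + X)*X² = 3 - X²*(-1 + X))
Q = 1668513 (Q = 231*(3 + (-19)² - 1*(-19)³) = 231*(3 + 361 - 1*(-6859)) = 231*(3 + 361 + 6859) = 231*7223 = 1668513)
1/(Q + g(-15 + 1*13)) = 1/(1668513 + (-254 - (-15 + 1*13))) = 1/(1668513 + (-254 - (-15 + 13))) = 1/(1668513 + (-254 - 1*(-2))) = 1/(1668513 + (-254 + 2)) = 1/(1668513 - 252) = 1/1668261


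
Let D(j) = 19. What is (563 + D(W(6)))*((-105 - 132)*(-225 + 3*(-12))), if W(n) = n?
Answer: 36000774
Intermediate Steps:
(563 + D(W(6)))*((-105 - 132)*(-225 + 3*(-12))) = (563 + 19)*((-105 - 132)*(-225 + 3*(-12))) = 582*(-237*(-225 - 36)) = 582*(-237*(-261)) = 582*61857 = 36000774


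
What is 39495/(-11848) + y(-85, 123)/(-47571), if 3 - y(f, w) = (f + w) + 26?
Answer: -1878093917/563621208 ≈ -3.3322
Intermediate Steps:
y(f, w) = -23 - f - w (y(f, w) = 3 - ((f + w) + 26) = 3 - (26 + f + w) = 3 + (-26 - f - w) = -23 - f - w)
39495/(-11848) + y(-85, 123)/(-47571) = 39495/(-11848) + (-23 - 1*(-85) - 1*123)/(-47571) = 39495*(-1/11848) + (-23 + 85 - 123)*(-1/47571) = -39495/11848 - 61*(-1/47571) = -39495/11848 + 61/47571 = -1878093917/563621208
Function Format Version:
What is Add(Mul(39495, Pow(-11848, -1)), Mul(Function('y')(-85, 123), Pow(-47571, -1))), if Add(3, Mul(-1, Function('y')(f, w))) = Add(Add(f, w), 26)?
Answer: Rational(-1878093917, 563621208) ≈ -3.3322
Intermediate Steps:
Function('y')(f, w) = Add(-23, Mul(-1, f), Mul(-1, w)) (Function('y')(f, w) = Add(3, Mul(-1, Add(Add(f, w), 26))) = Add(3, Mul(-1, Add(26, f, w))) = Add(3, Add(-26, Mul(-1, f), Mul(-1, w))) = Add(-23, Mul(-1, f), Mul(-1, w)))
Add(Mul(39495, Pow(-11848, -1)), Mul(Function('y')(-85, 123), Pow(-47571, -1))) = Add(Mul(39495, Pow(-11848, -1)), Mul(Add(-23, Mul(-1, -85), Mul(-1, 123)), Pow(-47571, -1))) = Add(Mul(39495, Rational(-1, 11848)), Mul(Add(-23, 85, -123), Rational(-1, 47571))) = Add(Rational(-39495, 11848), Mul(-61, Rational(-1, 47571))) = Add(Rational(-39495, 11848), Rational(61, 47571)) = Rational(-1878093917, 563621208)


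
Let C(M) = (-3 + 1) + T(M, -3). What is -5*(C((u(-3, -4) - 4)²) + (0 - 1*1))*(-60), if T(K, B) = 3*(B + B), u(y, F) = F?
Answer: -6300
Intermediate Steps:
T(K, B) = 6*B (T(K, B) = 3*(2*B) = 6*B)
C(M) = -20 (C(M) = (-3 + 1) + 6*(-3) = -2 - 18 = -20)
-5*(C((u(-3, -4) - 4)²) + (0 - 1*1))*(-60) = -5*(-20 + (0 - 1*1))*(-60) = -5*(-20 + (0 - 1))*(-60) = -5*(-20 - 1)*(-60) = -5*(-21)*(-60) = 105*(-60) = -6300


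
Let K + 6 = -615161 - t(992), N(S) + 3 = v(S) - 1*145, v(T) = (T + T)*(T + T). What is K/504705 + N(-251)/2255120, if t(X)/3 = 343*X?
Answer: -44526459434/14227129245 ≈ -3.1297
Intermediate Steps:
v(T) = 4*T**2 (v(T) = (2*T)*(2*T) = 4*T**2)
N(S) = -148 + 4*S**2 (N(S) = -3 + (4*S**2 - 1*145) = -3 + (4*S**2 - 145) = -3 + (-145 + 4*S**2) = -148 + 4*S**2)
t(X) = 1029*X (t(X) = 3*(343*X) = 1029*X)
K = -1635935 (K = -6 + (-615161 - 1029*992) = -6 + (-615161 - 1*1020768) = -6 + (-615161 - 1020768) = -6 - 1635929 = -1635935)
K/504705 + N(-251)/2255120 = -1635935/504705 + (-148 + 4*(-251)**2)/2255120 = -1635935*1/504705 + (-148 + 4*63001)*(1/2255120) = -327187/100941 + (-148 + 252004)*(1/2255120) = -327187/100941 + 251856*(1/2255120) = -327187/100941 + 15741/140945 = -44526459434/14227129245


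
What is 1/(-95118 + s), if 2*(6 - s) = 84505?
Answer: -2/274729 ≈ -7.2799e-6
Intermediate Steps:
s = -84493/2 (s = 6 - ½*84505 = 6 - 84505/2 = -84493/2 ≈ -42247.)
1/(-95118 + s) = 1/(-95118 - 84493/2) = 1/(-274729/2) = -2/274729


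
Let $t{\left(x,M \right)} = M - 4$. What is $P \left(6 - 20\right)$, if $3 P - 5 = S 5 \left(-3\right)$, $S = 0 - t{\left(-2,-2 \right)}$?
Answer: $\frac{1190}{3} \approx 396.67$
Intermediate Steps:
$t{\left(x,M \right)} = -4 + M$
$S = 6$ ($S = 0 - \left(-4 - 2\right) = 0 - -6 = 0 + 6 = 6$)
$P = - \frac{85}{3}$ ($P = \frac{5}{3} + \frac{6 \cdot 5 \left(-3\right)}{3} = \frac{5}{3} + \frac{30 \left(-3\right)}{3} = \frac{5}{3} + \frac{1}{3} \left(-90\right) = \frac{5}{3} - 30 = - \frac{85}{3} \approx -28.333$)
$P \left(6 - 20\right) = - \frac{85 \left(6 - 20\right)}{3} = \left(- \frac{85}{3}\right) \left(-14\right) = \frac{1190}{3}$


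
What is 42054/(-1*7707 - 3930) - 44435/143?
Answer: -174367939/554697 ≈ -314.35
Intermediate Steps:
42054/(-1*7707 - 3930) - 44435/143 = 42054/(-7707 - 3930) - 44435*1/143 = 42054/(-11637) - 44435/143 = 42054*(-1/11637) - 44435/143 = -14018/3879 - 44435/143 = -174367939/554697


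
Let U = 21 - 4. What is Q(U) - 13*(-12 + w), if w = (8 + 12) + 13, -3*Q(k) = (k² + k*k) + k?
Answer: -1414/3 ≈ -471.33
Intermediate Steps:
U = 17
Q(k) = -2*k²/3 - k/3 (Q(k) = -((k² + k*k) + k)/3 = -((k² + k²) + k)/3 = -(2*k² + k)/3 = -(k + 2*k²)/3 = -2*k²/3 - k/3)
w = 33 (w = 20 + 13 = 33)
Q(U) - 13*(-12 + w) = -⅓*17*(1 + 2*17) - 13*(-12 + 33) = -⅓*17*(1 + 34) - 13*21 = -⅓*17*35 - 1*273 = -595/3 - 273 = -1414/3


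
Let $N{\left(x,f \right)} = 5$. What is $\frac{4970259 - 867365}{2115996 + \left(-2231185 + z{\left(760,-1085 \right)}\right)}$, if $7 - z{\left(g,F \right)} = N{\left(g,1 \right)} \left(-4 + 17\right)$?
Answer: $- \frac{4102894}{115247} \approx -35.601$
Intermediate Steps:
$z{\left(g,F \right)} = -58$ ($z{\left(g,F \right)} = 7 - 5 \left(-4 + 17\right) = 7 - 5 \cdot 13 = 7 - 65 = -58$)
$\frac{4970259 - 867365}{2115996 + \left(-2231185 + z{\left(760,-1085 \right)}\right)} = \frac{4970259 - 867365}{2115996 - 2231243} = \frac{4102894}{2115996 - 2231243} = \frac{4102894}{-115247} = 4102894 \left(- \frac{1}{115247}\right) = - \frac{4102894}{115247}$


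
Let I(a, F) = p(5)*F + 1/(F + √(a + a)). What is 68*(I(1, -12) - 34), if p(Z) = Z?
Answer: -454240/71 - 34*√2/71 ≈ -6398.4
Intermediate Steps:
I(a, F) = 1/(F + √2*√a) + 5*F (I(a, F) = 5*F + 1/(F + √(a + a)) = 5*F + 1/(F + √(2*a)) = 5*F + 1/(F + √2*√a) = 1/(F + √2*√a) + 5*F)
68*(I(1, -12) - 34) = 68*((1 + 5*(-12)² + 5*(-12)*√2*√1)/(-12 + √2*√1) - 34) = 68*((1 + 5*144 + 5*(-12)*√2*1)/(-12 + √2*1) - 34) = 68*((1 + 720 - 60*√2)/(-12 + √2) - 34) = 68*((721 - 60*√2)/(-12 + √2) - 34) = 68*(-34 + (721 - 60*√2)/(-12 + √2)) = -2312 + 68*(721 - 60*√2)/(-12 + √2)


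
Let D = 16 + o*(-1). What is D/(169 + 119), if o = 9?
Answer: 7/288 ≈ 0.024306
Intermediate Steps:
D = 7 (D = 16 + 9*(-1) = 16 - 9 = 7)
D/(169 + 119) = 7/(169 + 119) = 7/288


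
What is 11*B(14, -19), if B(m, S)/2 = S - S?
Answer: 0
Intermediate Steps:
B(m, S) = 0 (B(m, S) = 2*(S - S) = 2*0 = 0)
11*B(14, -19) = 11*0 = 0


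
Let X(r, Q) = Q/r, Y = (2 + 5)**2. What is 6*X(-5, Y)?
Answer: -294/5 ≈ -58.800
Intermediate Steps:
Y = 49 (Y = 7**2 = 49)
6*X(-5, Y) = 6*(49/(-5)) = 6*(49*(-1/5)) = 6*(-49/5) = -294/5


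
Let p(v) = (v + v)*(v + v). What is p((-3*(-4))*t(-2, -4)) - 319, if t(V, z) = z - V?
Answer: 1985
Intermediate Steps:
p(v) = 4*v² (p(v) = (2*v)*(2*v) = 4*v²)
p((-3*(-4))*t(-2, -4)) - 319 = 4*((-3*(-4))*(-4 - 1*(-2)))² - 319 = 4*(12*(-4 + 2))² - 319 = 4*(12*(-2))² - 319 = 4*(-24)² - 319 = 4*576 - 319 = 2304 - 319 = 1985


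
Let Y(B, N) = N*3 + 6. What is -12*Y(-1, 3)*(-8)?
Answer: 1440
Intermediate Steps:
Y(B, N) = 6 + 3*N (Y(B, N) = 3*N + 6 = 6 + 3*N)
-12*Y(-1, 3)*(-8) = -12*(6 + 3*3)*(-8) = -12*(6 + 9)*(-8) = -12*15*(-8) = -180*(-8) = 1440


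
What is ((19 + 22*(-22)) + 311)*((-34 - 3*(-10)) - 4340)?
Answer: 668976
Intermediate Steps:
((19 + 22*(-22)) + 311)*((-34 - 3*(-10)) - 4340) = ((19 - 484) + 311)*((-34 + 30) - 4340) = (-465 + 311)*(-4 - 4340) = -154*(-4344) = 668976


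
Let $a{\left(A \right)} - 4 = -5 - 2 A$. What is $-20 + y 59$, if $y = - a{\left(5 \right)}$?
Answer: $629$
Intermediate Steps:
$a{\left(A \right)} = -1 - 2 A$ ($a{\left(A \right)} = 4 - \left(5 + 2 A\right) = -1 - 2 A$)
$y = 11$ ($y = - (-1 - 10) = \left(-1\right) \left(-11\right) = 11$)
$-20 + y 59 = -20 + 11 \cdot 59 = -20 + 649 = 629$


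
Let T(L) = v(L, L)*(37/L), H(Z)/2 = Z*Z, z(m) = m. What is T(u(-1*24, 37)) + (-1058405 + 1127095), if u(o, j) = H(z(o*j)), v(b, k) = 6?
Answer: 487973761/7104 ≈ 68690.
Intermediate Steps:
H(Z) = 2*Z² (H(Z) = 2*(Z*Z) = 2*Z²)
u(o, j) = 2*j²*o² (u(o, j) = 2*(o*j)² = 2*(j*o)² = 2*(j²*o²) = 2*j²*o²)
T(L) = 222/L (T(L) = 6*(37/L) = 222/L)
T(u(-1*24, 37)) + (-1058405 + 1127095) = 222/((2*37²*(-1*24)²)) + (-1058405 + 1127095) = 222/((2*1369*(-24)²)) + 68690 = 222/((2*1369*576)) + 68690 = 222/1577088 + 68690 = 222*(1/1577088) + 68690 = 1/7104 + 68690 = 487973761/7104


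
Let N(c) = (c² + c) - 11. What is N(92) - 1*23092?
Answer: -14547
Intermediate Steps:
N(c) = -11 + c + c² (N(c) = (c + c²) - 11 = -11 + c + c²)
N(92) - 1*23092 = (-11 + 92 + 92²) - 1*23092 = (-11 + 92 + 8464) - 23092 = 8545 - 23092 = -14547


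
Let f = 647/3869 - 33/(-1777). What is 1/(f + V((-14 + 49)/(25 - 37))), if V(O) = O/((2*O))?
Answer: 13750426/9430005 ≈ 1.4582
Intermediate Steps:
V(O) = 1/2 (V(O) = O*(1/(2*O)) = 1/2)
f = 1277396/6875213 (f = 647*(1/3869) - 33*(-1/1777) = 647/3869 + 33/1777 = 1277396/6875213 ≈ 0.18580)
1/(f + V((-14 + 49)/(25 - 37))) = 1/(1277396/6875213 + 1/2) = 1/(9430005/13750426) = 13750426/9430005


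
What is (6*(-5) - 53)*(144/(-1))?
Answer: 11952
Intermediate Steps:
(6*(-5) - 53)*(144/(-1)) = (-30 - 53)*(144*(-1)) = -83*(-144) = 11952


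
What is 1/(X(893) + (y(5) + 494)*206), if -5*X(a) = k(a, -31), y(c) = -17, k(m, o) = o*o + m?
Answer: 5/489456 ≈ 1.0215e-5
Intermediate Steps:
k(m, o) = m + o² (k(m, o) = o² + m = m + o²)
X(a) = -961/5 - a/5 (X(a) = -(a + (-31)²)/5 = -(a + 961)/5 = -(961 + a)/5 = -961/5 - a/5)
1/(X(893) + (y(5) + 494)*206) = 1/((-961/5 - ⅕*893) + (-17 + 494)*206) = 1/((-961/5 - 893/5) + 477*206) = 1/(-1854/5 + 98262) = 1/(489456/5) = 5/489456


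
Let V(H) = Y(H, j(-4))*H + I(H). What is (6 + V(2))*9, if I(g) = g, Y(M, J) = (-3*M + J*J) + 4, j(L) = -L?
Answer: 324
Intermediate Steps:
Y(M, J) = 4 + J² - 3*M (Y(M, J) = (-3*M + J²) + 4 = (J² - 3*M) + 4 = 4 + J² - 3*M)
V(H) = H + H*(20 - 3*H) (V(H) = (4 + (-1*(-4))² - 3*H)*H + H = (4 + 4² - 3*H)*H + H = (4 + 16 - 3*H)*H + H = (20 - 3*H)*H + H = H*(20 - 3*H) + H = H + H*(20 - 3*H))
(6 + V(2))*9 = (6 + 3*2*(7 - 1*2))*9 = (6 + 3*2*(7 - 2))*9 = (6 + 3*2*5)*9 = (6 + 30)*9 = 36*9 = 324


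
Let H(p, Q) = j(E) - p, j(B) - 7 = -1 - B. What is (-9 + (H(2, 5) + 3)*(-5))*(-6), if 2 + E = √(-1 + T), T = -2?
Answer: 324 - 30*I*√3 ≈ 324.0 - 51.962*I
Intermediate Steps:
E = -2 + I*√3 (E = -2 + √(-1 - 2) = -2 + √(-3) = -2 + I*√3 ≈ -2.0 + 1.732*I)
j(B) = 6 - B (j(B) = 7 + (-1 - B) = 6 - B)
H(p, Q) = 8 - p - I*√3 (H(p, Q) = (6 - (-2 + I*√3)) - p = (6 + (2 - I*√3)) - p = (8 - I*√3) - p = 8 - p - I*√3)
(-9 + (H(2, 5) + 3)*(-5))*(-6) = (-9 + ((8 - 1*2 - I*√3) + 3)*(-5))*(-6) = (-9 + ((8 - 2 - I*√3) + 3)*(-5))*(-6) = (-9 + ((6 - I*√3) + 3)*(-5))*(-6) = (-9 + (9 - I*√3)*(-5))*(-6) = (-9 + (-45 + 5*I*√3))*(-6) = (-54 + 5*I*√3)*(-6) = 324 - 30*I*√3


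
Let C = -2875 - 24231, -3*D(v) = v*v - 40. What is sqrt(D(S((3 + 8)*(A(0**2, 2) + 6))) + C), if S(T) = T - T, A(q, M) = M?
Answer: I*sqrt(243834)/3 ≈ 164.6*I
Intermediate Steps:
S(T) = 0
D(v) = 40/3 - v**2/3 (D(v) = -(v*v - 40)/3 = -(v**2 - 40)/3 = -(-40 + v**2)/3 = 40/3 - v**2/3)
C = -27106
sqrt(D(S((3 + 8)*(A(0**2, 2) + 6))) + C) = sqrt((40/3 - 1/3*0**2) - 27106) = sqrt((40/3 - 1/3*0) - 27106) = sqrt((40/3 + 0) - 27106) = sqrt(40/3 - 27106) = sqrt(-81278/3) = I*sqrt(243834)/3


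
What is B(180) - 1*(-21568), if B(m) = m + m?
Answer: 21928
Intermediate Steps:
B(m) = 2*m
B(180) - 1*(-21568) = 2*180 - 1*(-21568) = 360 + 21568 = 21928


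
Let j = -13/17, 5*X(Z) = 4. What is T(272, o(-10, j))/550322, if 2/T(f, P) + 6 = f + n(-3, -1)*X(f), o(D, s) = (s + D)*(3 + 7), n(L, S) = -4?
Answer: 5/361561554 ≈ 1.3829e-8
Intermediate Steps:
X(Z) = ⅘ (X(Z) = (⅕)*4 = ⅘)
j = -13/17 (j = -13*1/17 = -13/17 ≈ -0.76471)
o(D, s) = 10*D + 10*s (o(D, s) = (D + s)*10 = 10*D + 10*s)
T(f, P) = 2/(-46/5 + f) (T(f, P) = 2/(-6 + (f - 4*⅘)) = 2/(-6 + (f - 16/5)) = 2/(-6 + (-16/5 + f)) = 2/(-46/5 + f))
T(272, o(-10, j))/550322 = (10/(-46 + 5*272))/550322 = (10/(-46 + 1360))*(1/550322) = (10/1314)*(1/550322) = (10*(1/1314))*(1/550322) = (5/657)*(1/550322) = 5/361561554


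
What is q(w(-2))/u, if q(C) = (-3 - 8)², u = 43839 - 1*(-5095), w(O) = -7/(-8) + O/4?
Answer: 121/48934 ≈ 0.0024727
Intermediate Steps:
w(O) = 7/8 + O/4 (w(O) = -7*(-⅛) + O*(¼) = 7/8 + O/4)
u = 48934 (u = 43839 + 5095 = 48934)
q(C) = 121 (q(C) = (-11)² = 121)
q(w(-2))/u = 121/48934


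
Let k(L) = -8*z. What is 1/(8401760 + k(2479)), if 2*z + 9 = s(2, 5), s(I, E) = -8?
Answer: 1/8401828 ≈ 1.1902e-7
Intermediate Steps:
z = -17/2 (z = -9/2 + (½)*(-8) = -9/2 - 4 = -17/2 ≈ -8.5000)
k(L) = 68 (k(L) = -8*(-17/2) = 68)
1/(8401760 + k(2479)) = 1/(8401760 + 68) = 1/8401828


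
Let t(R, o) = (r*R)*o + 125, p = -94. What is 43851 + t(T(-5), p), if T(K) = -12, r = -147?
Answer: -121840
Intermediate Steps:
t(R, o) = 125 - 147*R*o (t(R, o) = (-147*R)*o + 125 = -147*R*o + 125 = 125 - 147*R*o)
43851 + t(T(-5), p) = 43851 + (125 - 147*(-12)*(-94)) = 43851 + (125 - 165816) = 43851 - 165691 = -121840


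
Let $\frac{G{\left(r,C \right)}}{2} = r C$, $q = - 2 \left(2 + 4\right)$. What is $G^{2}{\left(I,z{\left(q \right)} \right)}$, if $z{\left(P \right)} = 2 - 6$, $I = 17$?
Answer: $18496$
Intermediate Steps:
$q = -12$ ($q = \left(-2\right) 6 = -12$)
$z{\left(P \right)} = -4$ ($z{\left(P \right)} = 2 - 6 = -4$)
$G{\left(r,C \right)} = 2 C r$ ($G{\left(r,C \right)} = 2 r C = 2 C r$)
$G^{2}{\left(I,z{\left(q \right)} \right)} = \left(2 \left(-4\right) 17\right)^{2} = \left(-136\right)^{2} = 18496$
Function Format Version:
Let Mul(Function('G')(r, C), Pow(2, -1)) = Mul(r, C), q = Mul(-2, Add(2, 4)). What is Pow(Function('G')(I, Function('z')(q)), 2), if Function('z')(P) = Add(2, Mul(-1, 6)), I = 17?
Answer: 18496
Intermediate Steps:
q = -12 (q = Mul(-2, 6) = -12)
Function('z')(P) = -4 (Function('z')(P) = Add(2, -6) = -4)
Function('G')(r, C) = Mul(2, C, r) (Function('G')(r, C) = Mul(2, Mul(r, C)) = Mul(2, Mul(C, r)) = Mul(2, C, r))
Pow(Function('G')(I, Function('z')(q)), 2) = Pow(Mul(2, -4, 17), 2) = Pow(-136, 2) = 18496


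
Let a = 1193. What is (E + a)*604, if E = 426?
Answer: 977876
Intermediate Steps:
(E + a)*604 = (426 + 1193)*604 = 1619*604 = 977876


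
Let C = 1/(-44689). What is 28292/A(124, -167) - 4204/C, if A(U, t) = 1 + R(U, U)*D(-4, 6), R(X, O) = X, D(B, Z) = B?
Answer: 8454262448/45 ≈ 1.8787e+8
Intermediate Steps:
C = -1/44689 ≈ -2.2377e-5
A(U, t) = 1 - 4*U (A(U, t) = 1 + U*(-4) = 1 - 4*U)
28292/A(124, -167) - 4204/C = 28292/(1 - 4*124) - 4204/(-1/44689) = 28292/(1 - 496) - 4204*(-44689) = 28292/(-495) + 187872556 = 28292*(-1/495) + 187872556 = -2572/45 + 187872556 = 8454262448/45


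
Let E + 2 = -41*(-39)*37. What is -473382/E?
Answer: -473382/59161 ≈ -8.0016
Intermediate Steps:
E = 59161 (E = -2 - 41*(-39)*37 = -2 + 1599*37 = -2 + 59163 = 59161)
-473382/E = -473382/59161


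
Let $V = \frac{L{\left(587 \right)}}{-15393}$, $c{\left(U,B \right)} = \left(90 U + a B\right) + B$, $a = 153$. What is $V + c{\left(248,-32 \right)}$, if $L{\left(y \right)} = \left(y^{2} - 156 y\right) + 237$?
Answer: $\frac{267461822}{15393} \approx 17376.0$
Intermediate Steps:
$c{\left(U,B \right)} = 90 U + 154 B$ ($c{\left(U,B \right)} = \left(90 U + 153 B\right) + B = 90 U + 154 B$)
$L{\left(y \right)} = 237 + y^{2} - 156 y$
$V = - \frac{253234}{15393}$ ($V = \frac{237 + 587^{2} - 91572}{-15393} = \left(237 + 344569 - 91572\right) \left(- \frac{1}{15393}\right) = 253234 \left(- \frac{1}{15393}\right) = - \frac{253234}{15393} \approx -16.451$)
$V + c{\left(248,-32 \right)} = - \frac{253234}{15393} + \left(90 \cdot 248 + 154 \left(-32\right)\right) = - \frac{253234}{15393} + \left(22320 - 4928\right) = - \frac{253234}{15393} + 17392 = \frac{267461822}{15393}$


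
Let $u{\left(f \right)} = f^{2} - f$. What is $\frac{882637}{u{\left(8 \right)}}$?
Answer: $\frac{126091}{8} \approx 15761.0$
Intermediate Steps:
$\frac{882637}{u{\left(8 \right)}} = \frac{882637}{8 \left(-1 + 8\right)} = \frac{882637}{8 \cdot 7} = \frac{882637}{56} = 882637 \cdot \frac{1}{56} = \frac{126091}{8}$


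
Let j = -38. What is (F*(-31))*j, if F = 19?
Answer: 22382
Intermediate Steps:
(F*(-31))*j = (19*(-31))*(-38) = -589*(-38) = 22382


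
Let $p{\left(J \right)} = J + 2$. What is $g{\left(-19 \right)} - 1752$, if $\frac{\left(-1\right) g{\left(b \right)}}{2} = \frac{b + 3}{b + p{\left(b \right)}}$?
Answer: $- \frac{15776}{9} \approx -1752.9$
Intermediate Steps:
$p{\left(J \right)} = 2 + J$
$g{\left(b \right)} = - \frac{2 \left(3 + b\right)}{2 + 2 b}$ ($g{\left(b \right)} = - 2 \frac{b + 3}{b + \left(2 + b\right)} = - 2 \frac{3 + b}{2 + 2 b} = - \frac{2 \left(3 + b\right)}{2 + 2 b}$)
$g{\left(-19 \right)} - 1752 = \frac{-3 - -19}{1 - 19} - 1752 = \frac{-3 + 19}{-18} - 1752 = \left(- \frac{1}{18}\right) 16 - 1752 = - \frac{8}{9} - 1752 = - \frac{15776}{9}$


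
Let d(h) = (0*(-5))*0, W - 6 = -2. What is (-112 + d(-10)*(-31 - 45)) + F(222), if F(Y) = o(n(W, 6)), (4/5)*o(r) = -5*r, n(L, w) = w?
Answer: -299/2 ≈ -149.50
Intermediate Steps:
W = 4 (W = 6 - 2 = 4)
d(h) = 0 (d(h) = 0*0 = 0)
o(r) = -25*r/4 (o(r) = 5*(-5*r)/4 = -25*r/4)
F(Y) = -75/2 (F(Y) = -25/4*6 = -75/2)
(-112 + d(-10)*(-31 - 45)) + F(222) = (-112 + 0*(-31 - 45)) - 75/2 = (-112 + 0*(-76)) - 75/2 = (-112 + 0) - 75/2 = -112 - 75/2 = -299/2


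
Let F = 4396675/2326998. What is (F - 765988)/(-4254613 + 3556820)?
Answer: 1782448147349/1623762915414 ≈ 1.0977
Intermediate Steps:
F = 4396675/2326998 (F = 4396675*(1/2326998) = 4396675/2326998 ≈ 1.8894)
(F - 765988)/(-4254613 + 3556820) = (4396675/2326998 - 765988)/(-4254613 + 3556820) = -1782448147349/2326998/(-697793) = -1782448147349/2326998*(-1/697793) = 1782448147349/1623762915414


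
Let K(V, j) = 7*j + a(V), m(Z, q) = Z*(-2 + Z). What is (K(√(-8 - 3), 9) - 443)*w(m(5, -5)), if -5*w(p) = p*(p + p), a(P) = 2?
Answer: 34020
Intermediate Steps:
w(p) = -2*p²/5 (w(p) = -p*(p + p)/5 = -p*2*p/5 = -2*p²/5)
K(V, j) = 2 + 7*j (K(V, j) = 7*j + 2 = 2 + 7*j)
(K(√(-8 - 3), 9) - 443)*w(m(5, -5)) = ((2 + 7*9) - 443)*(-2*25*(-2 + 5)²/5) = ((2 + 63) - 443)*(-2*(5*3)²/5) = (65 - 443)*(-⅖*15²) = -(-756)*225/5 = -378*(-90) = 34020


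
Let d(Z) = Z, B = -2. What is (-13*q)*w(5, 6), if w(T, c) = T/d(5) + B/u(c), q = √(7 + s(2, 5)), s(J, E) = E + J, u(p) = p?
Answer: -26*√14/3 ≈ -32.428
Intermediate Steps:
q = √14 (q = √(7 + (5 + 2)) = √(7 + 7) = √14 ≈ 3.7417)
w(T, c) = -2/c + T/5 (w(T, c) = T/5 - 2/c = -2/c + T/5)
(-13*q)*w(5, 6) = (-13*√14)*(-2/6 + (⅕)*5) = (-13*√14)*(-2*⅙ + 1) = (-13*√14)*(-⅓ + 1) = -13*√14*(⅔) = -26*√14/3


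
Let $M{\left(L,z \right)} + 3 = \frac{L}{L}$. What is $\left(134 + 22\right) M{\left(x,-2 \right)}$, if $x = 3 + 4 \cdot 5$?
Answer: $-312$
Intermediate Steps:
$x = 23$ ($x = 3 + 20 = 23$)
$M{\left(L,z \right)} = -2$ ($M{\left(L,z \right)} = -3 + \frac{L}{L} = -3 + 1 = -2$)
$\left(134 + 22\right) M{\left(x,-2 \right)} = \left(134 + 22\right) \left(-2\right) = 156 \left(-2\right) = -312$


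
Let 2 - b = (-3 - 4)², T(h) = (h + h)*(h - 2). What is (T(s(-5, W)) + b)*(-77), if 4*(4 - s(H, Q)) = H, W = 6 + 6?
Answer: 7931/8 ≈ 991.38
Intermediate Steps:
W = 12
s(H, Q) = 4 - H/4
T(h) = 2*h*(-2 + h) (T(h) = (2*h)*(-2 + h) = 2*h*(-2 + h))
b = -47 (b = 2 - (-3 - 4)² = 2 - 1*(-7)² = 2 - 1*49 = 2 - 49 = -47)
(T(s(-5, W)) + b)*(-77) = (2*(4 - ¼*(-5))*(-2 + (4 - ¼*(-5))) - 47)*(-77) = (2*(4 + 5/4)*(-2 + (4 + 5/4)) - 47)*(-77) = (2*(21/4)*(-2 + 21/4) - 47)*(-77) = (2*(21/4)*(13/4) - 47)*(-77) = (273/8 - 47)*(-77) = -103/8*(-77) = 7931/8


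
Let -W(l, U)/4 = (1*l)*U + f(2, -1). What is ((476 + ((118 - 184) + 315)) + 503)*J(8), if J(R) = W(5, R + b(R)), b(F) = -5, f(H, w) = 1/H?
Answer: -76136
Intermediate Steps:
W(l, U) = -2 - 4*U*l (W(l, U) = -4*((1*l)*U + 1/2) = -4*(l*U + 1/2) = -4*(U*l + 1/2) = -4*(1/2 + U*l) = -2 - 4*U*l)
J(R) = 98 - 20*R (J(R) = -2 - 4*(R - 5)*5 = -2 - 4*(-5 + R)*5 = -2 + (100 - 20*R) = 98 - 20*R)
((476 + ((118 - 184) + 315)) + 503)*J(8) = ((476 + ((118 - 184) + 315)) + 503)*(98 - 20*8) = ((476 + (-66 + 315)) + 503)*(98 - 160) = ((476 + 249) + 503)*(-62) = (725 + 503)*(-62) = 1228*(-62) = -76136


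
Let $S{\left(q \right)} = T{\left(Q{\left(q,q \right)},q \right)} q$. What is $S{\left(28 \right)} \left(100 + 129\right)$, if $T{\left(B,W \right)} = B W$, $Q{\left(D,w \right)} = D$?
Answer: $5027008$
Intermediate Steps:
$S{\left(q \right)} = q^{3}$ ($S{\left(q \right)} = q q q = q^{2} q = q^{3}$)
$S{\left(28 \right)} \left(100 + 129\right) = 28^{3} \left(100 + 129\right) = 21952 \cdot 229 = 5027008$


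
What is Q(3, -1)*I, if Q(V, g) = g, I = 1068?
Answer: -1068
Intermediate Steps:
Q(3, -1)*I = -1*1068 = -1068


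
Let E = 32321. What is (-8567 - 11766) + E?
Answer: 11988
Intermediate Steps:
(-8567 - 11766) + E = (-8567 - 11766) + 32321 = -20333 + 32321 = 11988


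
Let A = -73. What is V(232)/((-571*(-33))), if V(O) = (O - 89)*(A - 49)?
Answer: -1586/1713 ≈ -0.92586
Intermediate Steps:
V(O) = 10858 - 122*O (V(O) = (O - 89)*(-73 - 49) = (-89 + O)*(-122) = 10858 - 122*O)
V(232)/((-571*(-33))) = (10858 - 122*232)/((-571*(-33))) = (10858 - 28304)/18843 = -17446*1/18843 = -1586/1713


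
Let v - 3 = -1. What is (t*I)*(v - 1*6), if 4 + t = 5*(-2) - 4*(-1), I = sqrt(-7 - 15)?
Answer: 40*I*sqrt(22) ≈ 187.62*I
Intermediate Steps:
I = I*sqrt(22) (I = sqrt(-22) = I*sqrt(22) ≈ 4.6904*I)
v = 2 (v = 3 - 1 = 2)
t = -10 (t = -4 + (5*(-2) - 4*(-1)) = -4 + (-10 + 4) = -4 - 6 = -10)
(t*I)*(v - 1*6) = (-10*I*sqrt(22))*(2 - 1*6) = (-10*I*sqrt(22))*(2 - 6) = -10*I*sqrt(22)*(-4) = 40*I*sqrt(22)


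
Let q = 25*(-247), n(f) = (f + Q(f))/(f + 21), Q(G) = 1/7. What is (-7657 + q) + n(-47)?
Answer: -1258548/91 ≈ -13830.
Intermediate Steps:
Q(G) = ⅐
n(f) = (⅐ + f)/(21 + f) (n(f) = (f + ⅐)/(f + 21) = (⅐ + f)/(21 + f))
q = -6175
(-7657 + q) + n(-47) = (-7657 - 6175) + (⅐ - 47)/(21 - 47) = -13832 - 328/7/(-26) = -13832 - 1/26*(-328/7) = -13832 + 164/91 = -1258548/91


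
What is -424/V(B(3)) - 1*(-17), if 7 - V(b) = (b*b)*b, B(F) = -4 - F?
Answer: 2763/175 ≈ 15.789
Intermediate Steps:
V(b) = 7 - b³ (V(b) = 7 - b*b*b = 7 - b²*b = 7 - b³)
-424/V(B(3)) - 1*(-17) = -424/(7 - (-4 - 1*3)³) - 1*(-17) = -424/(7 - (-4 - 3)³) + 17 = -424/(7 - 1*(-7)³) + 17 = -424/(7 - 1*(-343)) + 17 = -424/(7 + 343) + 17 = -424/350 + 17 = -424*1/350 + 17 = -212/175 + 17 = 2763/175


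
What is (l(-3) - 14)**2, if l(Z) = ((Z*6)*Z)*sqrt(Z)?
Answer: -8552 - 1512*I*sqrt(3) ≈ -8552.0 - 2618.9*I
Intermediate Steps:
l(Z) = 6*Z**(5/2) (l(Z) = ((6*Z)*Z)*sqrt(Z) = (6*Z**2)*sqrt(Z) = 6*Z**(5/2))
(l(-3) - 14)**2 = (6*(-3)**(5/2) - 14)**2 = (6*(9*I*sqrt(3)) - 14)**2 = (54*I*sqrt(3) - 14)**2 = (-14 + 54*I*sqrt(3))**2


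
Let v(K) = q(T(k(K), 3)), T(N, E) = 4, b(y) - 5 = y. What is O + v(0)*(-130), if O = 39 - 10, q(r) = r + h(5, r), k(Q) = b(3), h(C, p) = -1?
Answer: -361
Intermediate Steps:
b(y) = 5 + y
k(Q) = 8 (k(Q) = 5 + 3 = 8)
q(r) = -1 + r (q(r) = r - 1 = -1 + r)
v(K) = 3 (v(K) = -1 + 4 = 3)
O = 29
O + v(0)*(-130) = 29 + 3*(-130) = 29 - 390 = -361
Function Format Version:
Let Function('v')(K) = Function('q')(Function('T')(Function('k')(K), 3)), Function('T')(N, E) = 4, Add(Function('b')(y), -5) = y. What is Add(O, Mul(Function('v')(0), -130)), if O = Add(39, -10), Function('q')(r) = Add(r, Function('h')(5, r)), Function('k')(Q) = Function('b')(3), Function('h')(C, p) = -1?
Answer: -361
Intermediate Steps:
Function('b')(y) = Add(5, y)
Function('k')(Q) = 8 (Function('k')(Q) = Add(5, 3) = 8)
Function('q')(r) = Add(-1, r) (Function('q')(r) = Add(r, -1) = Add(-1, r))
Function('v')(K) = 3 (Function('v')(K) = Add(-1, 4) = 3)
O = 29
Add(O, Mul(Function('v')(0), -130)) = Add(29, Mul(3, -130)) = Add(29, -390) = -361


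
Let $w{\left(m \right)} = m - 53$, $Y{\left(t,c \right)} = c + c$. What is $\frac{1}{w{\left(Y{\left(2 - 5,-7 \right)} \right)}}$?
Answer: $- \frac{1}{67} \approx -0.014925$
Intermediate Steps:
$Y{\left(t,c \right)} = 2 c$
$w{\left(m \right)} = -53 + m$
$\frac{1}{w{\left(Y{\left(2 - 5,-7 \right)} \right)}} = \frac{1}{-53 + 2 \left(-7\right)} = \frac{1}{-53 - 14} = \frac{1}{-67} = - \frac{1}{67}$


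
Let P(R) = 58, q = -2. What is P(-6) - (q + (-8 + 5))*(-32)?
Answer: -102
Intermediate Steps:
P(-6) - (q + (-8 + 5))*(-32) = 58 - (-2 + (-8 + 5))*(-32) = 58 - (-2 - 3)*(-32) = 58 - (-5)*(-32) = 58 - 1*160 = 58 - 160 = -102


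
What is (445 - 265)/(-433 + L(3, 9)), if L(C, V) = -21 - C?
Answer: -180/457 ≈ -0.39387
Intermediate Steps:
(445 - 265)/(-433 + L(3, 9)) = (445 - 265)/(-433 + (-21 - 1*3)) = 180/(-433 + (-21 - 3)) = 180/(-433 - 24) = 180/(-457) = 180*(-1/457) = -180/457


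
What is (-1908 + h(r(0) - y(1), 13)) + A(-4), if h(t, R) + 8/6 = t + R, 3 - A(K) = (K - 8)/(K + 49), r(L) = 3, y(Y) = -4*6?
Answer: -27991/15 ≈ -1866.1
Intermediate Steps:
y(Y) = -24
A(K) = 3 - (-8 + K)/(49 + K) (A(K) = 3 - (K - 8)/(K + 49) = 3 - (-8 + K)/(49 + K))
h(t, R) = -4/3 + R + t (h(t, R) = -4/3 + (t + R) = -4/3 + (R + t) = -4/3 + R + t)
(-1908 + h(r(0) - y(1), 13)) + A(-4) = (-1908 + (-4/3 + 13 + (3 - 1*(-24)))) + (155 + 2*(-4))/(49 - 4) = (-1908 + (-4/3 + 13 + (3 + 24))) + (155 - 8)/45 = (-1908 + (-4/3 + 13 + 27)) + (1/45)*147 = (-1908 + 116/3) + 49/15 = -5608/3 + 49/15 = -27991/15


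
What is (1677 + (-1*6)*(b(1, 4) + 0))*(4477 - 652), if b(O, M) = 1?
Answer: 6391575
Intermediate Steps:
(1677 + (-1*6)*(b(1, 4) + 0))*(4477 - 652) = (1677 + (-1*6)*(1 + 0))*(4477 - 652) = (1677 - 6*1)*3825 = (1677 - 6)*3825 = 1671*3825 = 6391575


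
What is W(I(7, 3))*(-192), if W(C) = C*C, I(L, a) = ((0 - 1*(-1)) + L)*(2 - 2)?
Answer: 0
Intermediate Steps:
I(L, a) = 0 (I(L, a) = ((0 + 1) + L)*0 = (1 + L)*0 = 0)
W(C) = C²
W(I(7, 3))*(-192) = 0²*(-192) = 0*(-192) = 0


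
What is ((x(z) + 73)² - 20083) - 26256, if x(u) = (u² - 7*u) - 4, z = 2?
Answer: -42858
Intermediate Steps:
x(u) = -4 + u² - 7*u
((x(z) + 73)² - 20083) - 26256 = (((-4 + 2² - 7*2) + 73)² - 20083) - 26256 = (((-4 + 4 - 14) + 73)² - 20083) - 26256 = ((-14 + 73)² - 20083) - 26256 = (59² - 20083) - 26256 = (3481 - 20083) - 26256 = -16602 - 26256 = -42858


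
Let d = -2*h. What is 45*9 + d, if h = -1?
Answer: 407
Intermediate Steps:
d = 2 (d = -2*(-1) = 2)
45*9 + d = 45*9 + 2 = 405 + 2 = 407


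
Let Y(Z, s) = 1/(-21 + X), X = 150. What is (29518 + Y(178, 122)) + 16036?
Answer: 5876467/129 ≈ 45554.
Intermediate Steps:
Y(Z, s) = 1/129 (Y(Z, s) = 1/(-21 + 150) = 1/129)
(29518 + Y(178, 122)) + 16036 = (29518 + 1/129) + 16036 = 3807823/129 + 16036 = 5876467/129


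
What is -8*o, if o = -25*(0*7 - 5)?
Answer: -1000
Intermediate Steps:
o = 125 (o = -25*(0 - 5) = -25*(-5) = -1*(-125) = 125)
-8*o = -8*125 = -1000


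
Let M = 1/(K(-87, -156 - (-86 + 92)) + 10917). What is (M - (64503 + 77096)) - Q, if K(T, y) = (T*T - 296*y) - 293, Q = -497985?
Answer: 23573151971/66145 ≈ 3.5639e+5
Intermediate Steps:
K(T, y) = -293 + T**2 - 296*y (K(T, y) = (T**2 - 296*y) - 293 = -293 + T**2 - 296*y)
M = 1/66145 (M = 1/((-293 + (-87)**2 - 296*(-156 - (-86 + 92))) + 10917) = 1/((-293 + 7569 - 296*(-156 - 1*6)) + 10917) = 1/((-293 + 7569 - 296*(-156 - 6)) + 10917) = 1/((-293 + 7569 - 296*(-162)) + 10917) = 1/((-293 + 7569 + 47952) + 10917) = 1/(55228 + 10917) = 1/66145 ≈ 1.5118e-5)
(M - (64503 + 77096)) - Q = (1/66145 - (64503 + 77096)) - 1*(-497985) = (1/66145 - 1*141599) + 497985 = (1/66145 - 141599) + 497985 = -9366065854/66145 + 497985 = 23573151971/66145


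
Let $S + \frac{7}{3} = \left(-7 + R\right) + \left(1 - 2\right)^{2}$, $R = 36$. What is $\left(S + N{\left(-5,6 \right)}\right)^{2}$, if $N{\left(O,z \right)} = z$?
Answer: $\frac{10201}{9} \approx 1133.4$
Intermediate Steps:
$S = \frac{83}{3}$ ($S = - \frac{7}{3} + \left(\left(-7 + 36\right) + \left(1 - 2\right)^{2}\right) = - \frac{7}{3} + \left(29 + \left(-1\right)^{2}\right) = - \frac{7}{3} + \left(29 + 1\right) = - \frac{7}{3} + 30 = \frac{83}{3} \approx 27.667$)
$\left(S + N{\left(-5,6 \right)}\right)^{2} = \left(\frac{83}{3} + 6\right)^{2} = \left(\frac{101}{3}\right)^{2} = \frac{10201}{9}$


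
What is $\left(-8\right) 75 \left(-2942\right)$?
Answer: $1765200$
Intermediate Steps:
$\left(-8\right) 75 \left(-2942\right) = \left(-600\right) \left(-2942\right) = 1765200$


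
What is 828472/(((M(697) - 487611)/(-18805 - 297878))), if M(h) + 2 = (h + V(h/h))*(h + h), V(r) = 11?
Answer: -262362998376/499339 ≈ -5.2542e+5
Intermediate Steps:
M(h) = -2 + 2*h*(11 + h) (M(h) = -2 + (h + 11)*(h + h) = -2 + (11 + h)*(2*h) = -2 + 2*h*(11 + h))
828472/(((M(697) - 487611)/(-18805 - 297878))) = 828472/((((-2 + 2*697**2 + 22*697) - 487611)/(-18805 - 297878))) = 828472/((((-2 + 2*485809 + 15334) - 487611)/(-316683))) = 828472/((((-2 + 971618 + 15334) - 487611)*(-1/316683))) = 828472/(((986950 - 487611)*(-1/316683))) = 828472/((499339*(-1/316683))) = 828472/(-499339/316683) = 828472*(-316683/499339) = -262362998376/499339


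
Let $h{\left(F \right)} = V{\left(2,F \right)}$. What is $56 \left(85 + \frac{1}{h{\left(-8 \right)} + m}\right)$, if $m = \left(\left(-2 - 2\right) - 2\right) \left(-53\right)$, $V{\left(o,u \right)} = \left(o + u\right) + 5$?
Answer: $\frac{1508976}{317} \approx 4760.2$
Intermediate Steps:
$V{\left(o,u \right)} = 5 + o + u$
$h{\left(F \right)} = 7 + F$ ($h{\left(F \right)} = 5 + 2 + F = 7 + F$)
$m = 318$ ($m = \left(-4 - 2\right) \left(-53\right) = \left(-6\right) \left(-53\right) = 318$)
$56 \left(85 + \frac{1}{h{\left(-8 \right)} + m}\right) = 56 \left(85 + \frac{1}{\left(7 - 8\right) + 318}\right) = 56 \left(85 + \frac{1}{-1 + 318}\right) = 56 \left(85 + \frac{1}{317}\right) = 56 \cdot \frac{26946}{317} = \frac{1508976}{317}$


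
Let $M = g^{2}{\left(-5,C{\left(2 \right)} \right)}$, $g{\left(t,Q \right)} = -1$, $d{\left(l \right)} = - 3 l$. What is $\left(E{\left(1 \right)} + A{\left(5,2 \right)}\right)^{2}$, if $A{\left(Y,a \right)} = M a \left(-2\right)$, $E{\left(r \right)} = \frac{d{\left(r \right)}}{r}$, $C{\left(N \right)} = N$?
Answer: $49$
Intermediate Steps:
$M = 1$ ($M = \left(-1\right)^{2} = 1$)
$E{\left(r \right)} = -3$ ($E{\left(r \right)} = \frac{\left(-3\right) r}{r} = -3$)
$A{\left(Y,a \right)} = - 2 a$ ($A{\left(Y,a \right)} = 1 a \left(-2\right) = a \left(-2\right) = - 2 a$)
$\left(E{\left(1 \right)} + A{\left(5,2 \right)}\right)^{2} = \left(-3 - 4\right)^{2} = \left(-7\right)^{2} = 49$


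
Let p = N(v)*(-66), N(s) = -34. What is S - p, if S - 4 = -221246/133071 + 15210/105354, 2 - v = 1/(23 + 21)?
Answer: -581946376321/259621521 ≈ -2241.5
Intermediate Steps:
v = 87/44 (v = 2 - 1/(23 + 21) = 2 - 1/44 = 87/44 ≈ 1.9773)
p = 2244 (p = -34*(-66) = 2244)
S = 644316803/259621521 (S = 4 + (-221246/133071 + 15210/105354) = 4 + (-221246*1/133071 + 15210*(1/105354)) = 4 + (-221246/133071 + 845/5853) = 4 - 394169281/259621521 = 644316803/259621521 ≈ 2.4818)
S - p = 644316803/259621521 - 1*2244 = 644316803/259621521 - 2244 = -581946376321/259621521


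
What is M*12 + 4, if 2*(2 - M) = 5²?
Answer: -122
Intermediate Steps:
M = -21/2 (M = 2 - ½*5² = 2 - ½*25 = 2 - 25/2 = -21/2 ≈ -10.500)
M*12 + 4 = -21/2*12 + 4 = -126 + 4 = -122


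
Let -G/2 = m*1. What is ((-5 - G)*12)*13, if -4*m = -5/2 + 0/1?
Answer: -585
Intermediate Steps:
m = 5/8 (m = -(-5/2 + 0/1)/4 = -(-5*½ + 0*1)/4 = -(-5/2 + 0)/4 = -¼*(-5/2) = 5/8 ≈ 0.62500)
G = -5/4 ≈ -1.2500
((-5 - G)*12)*13 = ((-5 - 1*(-5/4))*12)*13 = ((-5 + 5/4)*12)*13 = -15/4*12*13 = -45*13 = -585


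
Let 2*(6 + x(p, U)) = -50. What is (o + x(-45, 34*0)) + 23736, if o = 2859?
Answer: 26564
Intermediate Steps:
x(p, U) = -31 (x(p, U) = -6 + (1/2)*(-50) = -6 - 25 = -31)
(o + x(-45, 34*0)) + 23736 = (2859 - 31) + 23736 = 2828 + 23736 = 26564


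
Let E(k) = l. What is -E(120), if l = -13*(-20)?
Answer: -260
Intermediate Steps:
l = 260
E(k) = 260
-E(120) = -1*260 = -260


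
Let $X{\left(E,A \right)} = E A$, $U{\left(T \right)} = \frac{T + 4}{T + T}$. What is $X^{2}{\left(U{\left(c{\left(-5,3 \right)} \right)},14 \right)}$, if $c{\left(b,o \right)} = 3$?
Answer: $\frac{2401}{9} \approx 266.78$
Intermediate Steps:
$U{\left(T \right)} = \frac{4 + T}{2 T}$
$X{\left(E,A \right)} = A E$
$X^{2}{\left(U{\left(c{\left(-5,3 \right)} \right)},14 \right)} = \left(14 \frac{4 + 3}{2 \cdot 3}\right)^{2} = \left(14 \cdot \frac{1}{2} \cdot \frac{1}{3} \cdot 7\right)^{2} = \left(14 \cdot \frac{7}{6}\right)^{2} = \left(\frac{49}{3}\right)^{2} = \frac{2401}{9}$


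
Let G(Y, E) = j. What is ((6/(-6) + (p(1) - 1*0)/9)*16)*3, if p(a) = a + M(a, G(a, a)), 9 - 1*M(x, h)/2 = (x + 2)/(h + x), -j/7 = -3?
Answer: 1712/33 ≈ 51.879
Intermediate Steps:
j = 21 (j = -7*(-3) = 21)
G(Y, E) = 21
M(x, h) = 18 - 2*(2 + x)/(h + x) (M(x, h) = 18 - 2*(x + 2)/(h + x) = 18 - 2*(2 + x)/(h + x))
p(a) = a + 2*(187 + 8*a)/(21 + a) (p(a) = a + 2*(-2 + 8*a + 9*21)/(21 + a) = a + 2*(-2 + 8*a + 189)/(21 + a) = a + 2*(187 + 8*a)/(21 + a))
((6/(-6) + (p(1) - 1*0)/9)*16)*3 = ((6/(-6) + ((374 + 1² + 37*1)/(21 + 1) - 1*0)/9)*16)*3 = ((6*(-⅙) + ((374 + 1 + 37)/22 + 0)*(⅑))*16)*3 = ((-1 + ((1/22)*412 + 0)*(⅑))*16)*3 = ((-1 + (206/11 + 0)*(⅑))*16)*3 = ((-1 + (206/11)*(⅑))*16)*3 = ((-1 + 206/99)*16)*3 = ((107/99)*16)*3 = (1712/99)*3 = 1712/33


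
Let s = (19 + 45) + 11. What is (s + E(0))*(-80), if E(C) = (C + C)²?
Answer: -6000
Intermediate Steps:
s = 75 (s = 64 + 11 = 75)
E(C) = 4*C² (E(C) = (2*C)² = 4*C²)
(s + E(0))*(-80) = (75 + 4*0²)*(-80) = (75 + 4*0)*(-80) = (75 + 0)*(-80) = 75*(-80) = -6000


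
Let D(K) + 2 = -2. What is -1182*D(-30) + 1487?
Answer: 6215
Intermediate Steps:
D(K) = -4 (D(K) = -2 - 2 = -4)
-1182*D(-30) + 1487 = -1182*(-4) + 1487 = 4728 + 1487 = 6215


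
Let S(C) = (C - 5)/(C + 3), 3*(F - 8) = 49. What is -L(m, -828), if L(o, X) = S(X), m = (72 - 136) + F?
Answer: -833/825 ≈ -1.0097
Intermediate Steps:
F = 73/3 (F = 8 + (⅓)*49 = 8 + 49/3 = 73/3 ≈ 24.333)
m = -119/3 (m = (72 - 136) + 73/3 = -64 + 73/3 = -119/3 ≈ -39.667)
S(C) = (-5 + C)/(3 + C)
L(o, X) = (-5 + X)/(3 + X)
-L(m, -828) = -(-5 - 828)/(3 - 828) = -(-833)/(-825) = -(-1)*(-833)/825 = -1*833/825 = -833/825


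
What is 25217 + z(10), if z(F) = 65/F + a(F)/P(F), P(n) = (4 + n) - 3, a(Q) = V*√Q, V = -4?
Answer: 50447/2 - 4*√10/11 ≈ 25222.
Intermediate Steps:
a(Q) = -4*√Q
P(n) = 1 + n
z(F) = 65/F - 4*√F/(1 + F) (z(F) = 65/F + (-4*√F)/(1 + F) = 65/F - 4*√F/(1 + F))
25217 + z(10) = 25217 + (65 - 40*√10 + 65*10)/(10*(1 + 10)) = 25217 + (⅒)*(65 - 40*√10 + 650)/11 = 25217 + (⅒)*(1/11)*(65 - 40*√10 + 650) = 25217 + (⅒)*(1/11)*(715 - 40*√10) = 25217 + (13/2 - 4*√10/11) = 50447/2 - 4*√10/11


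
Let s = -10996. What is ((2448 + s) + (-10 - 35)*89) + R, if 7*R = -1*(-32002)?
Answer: -55869/7 ≈ -7981.3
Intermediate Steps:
R = 32002/7 (R = (-1*(-32002))/7 = (⅐)*32002 = 32002/7 ≈ 4571.7)
((2448 + s) + (-10 - 35)*89) + R = ((2448 - 10996) + (-10 - 35)*89) + 32002/7 = (-8548 - 45*89) + 32002/7 = (-8548 - 4005) + 32002/7 = -12553 + 32002/7 = -55869/7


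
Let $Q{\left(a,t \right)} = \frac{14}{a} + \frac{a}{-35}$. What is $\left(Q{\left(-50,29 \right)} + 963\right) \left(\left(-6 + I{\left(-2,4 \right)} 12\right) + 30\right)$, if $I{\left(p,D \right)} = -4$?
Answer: $- \frac{4049424}{175} \approx -23140.0$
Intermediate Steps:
$Q{\left(a,t \right)} = \frac{14}{a} - \frac{a}{35}$ ($Q{\left(a,t \right)} = \frac{14}{a} + a \left(- \frac{1}{35}\right) = \frac{14}{a} - \frac{a}{35}$)
$\left(Q{\left(-50,29 \right)} + 963\right) \left(\left(-6 + I{\left(-2,4 \right)} 12\right) + 30\right) = \left(\left(\frac{14}{-50} - - \frac{10}{7}\right) + 963\right) \left(\left(-6 - 48\right) + 30\right) = \left(\left(14 \left(- \frac{1}{50}\right) + \frac{10}{7}\right) + 963\right) \left(\left(-6 - 48\right) + 30\right) = \left(\left(- \frac{7}{25} + \frac{10}{7}\right) + 963\right) \left(-54 + 30\right) = \left(\frac{201}{175} + 963\right) \left(-24\right) = \frac{168726}{175} \left(-24\right) = - \frac{4049424}{175}$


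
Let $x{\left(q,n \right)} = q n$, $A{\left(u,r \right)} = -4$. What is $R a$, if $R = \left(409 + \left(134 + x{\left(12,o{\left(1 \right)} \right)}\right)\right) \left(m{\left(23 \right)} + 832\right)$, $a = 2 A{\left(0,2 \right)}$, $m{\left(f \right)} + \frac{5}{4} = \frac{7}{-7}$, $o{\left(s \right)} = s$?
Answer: $-3684090$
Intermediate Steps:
$x{\left(q,n \right)} = n q$
$m{\left(f \right)} = - \frac{9}{4}$ ($m{\left(f \right)} = - \frac{5}{4} + \frac{7}{-7} = - \frac{5}{4} + 7 \left(- \frac{1}{7}\right) = - \frac{5}{4} - 1 = - \frac{9}{4}$)
$a = -8$ ($a = 2 \left(-4\right) = -8$)
$R = \frac{1842045}{4}$ ($R = \left(409 + \left(134 + 1 \cdot 12\right)\right) \left(- \frac{9}{4} + 832\right) = \left(409 + \left(134 + 12\right)\right) \frac{3319}{4} = \left(409 + 146\right) \frac{3319}{4} = 555 \cdot \frac{3319}{4} = \frac{1842045}{4} \approx 4.6051 \cdot 10^{5}$)
$R a = \frac{1842045}{4} \left(-8\right) = -3684090$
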